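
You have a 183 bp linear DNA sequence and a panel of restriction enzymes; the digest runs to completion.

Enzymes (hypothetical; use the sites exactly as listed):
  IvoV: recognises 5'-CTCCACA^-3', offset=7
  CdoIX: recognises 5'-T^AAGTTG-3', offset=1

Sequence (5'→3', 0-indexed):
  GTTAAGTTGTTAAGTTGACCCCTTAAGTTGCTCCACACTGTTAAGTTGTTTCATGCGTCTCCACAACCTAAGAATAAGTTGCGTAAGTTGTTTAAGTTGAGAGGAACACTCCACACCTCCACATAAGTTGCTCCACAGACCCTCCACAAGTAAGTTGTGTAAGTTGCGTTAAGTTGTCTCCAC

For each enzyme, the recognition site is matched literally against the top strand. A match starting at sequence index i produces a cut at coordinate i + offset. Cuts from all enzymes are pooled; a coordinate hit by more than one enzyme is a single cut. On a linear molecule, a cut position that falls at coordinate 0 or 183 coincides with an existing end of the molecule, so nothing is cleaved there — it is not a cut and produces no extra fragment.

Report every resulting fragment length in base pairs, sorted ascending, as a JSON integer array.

[1,3,3,5,8,8,9,9,9,10,10,11,13,13,13,13,22,23]

Per-enzyme occurrences:
  IvoV CTCCACA/7: at [30, 58, 108, 116, 130, 141] ⇒ [37, 65, 115, 123, 137, 148]
  CdoIX TAAGTTG/1: at [2, 10, 23, 41, 74, 83, 92, 123, 150, 159, 169] ⇒ [3, 11, 24, 42, 75, 84, 93, 124, 151, 160, 170]

Pooled cuts: [3, 11, 24, 37, 42, 65, 75, 84, 93, 115, 123, 124, 137, 148, 151, 160, 170]

Fragments:
  [0,3): 3 bp
  [3,11): 8 bp
  [11,24): 13 bp
  [24,37): 13 bp
  [37,42): 5 bp
  [42,65): 23 bp
  [65,75): 10 bp
  [75,84): 9 bp
  [84,93): 9 bp
  [93,115): 22 bp
  [115,123): 8 bp
  [123,124): 1 bp
  [124,137): 13 bp
  [137,148): 11 bp
  [148,151): 3 bp
  [151,160): 9 bp
  [160,170): 10 bp
  [170,183): 13 bp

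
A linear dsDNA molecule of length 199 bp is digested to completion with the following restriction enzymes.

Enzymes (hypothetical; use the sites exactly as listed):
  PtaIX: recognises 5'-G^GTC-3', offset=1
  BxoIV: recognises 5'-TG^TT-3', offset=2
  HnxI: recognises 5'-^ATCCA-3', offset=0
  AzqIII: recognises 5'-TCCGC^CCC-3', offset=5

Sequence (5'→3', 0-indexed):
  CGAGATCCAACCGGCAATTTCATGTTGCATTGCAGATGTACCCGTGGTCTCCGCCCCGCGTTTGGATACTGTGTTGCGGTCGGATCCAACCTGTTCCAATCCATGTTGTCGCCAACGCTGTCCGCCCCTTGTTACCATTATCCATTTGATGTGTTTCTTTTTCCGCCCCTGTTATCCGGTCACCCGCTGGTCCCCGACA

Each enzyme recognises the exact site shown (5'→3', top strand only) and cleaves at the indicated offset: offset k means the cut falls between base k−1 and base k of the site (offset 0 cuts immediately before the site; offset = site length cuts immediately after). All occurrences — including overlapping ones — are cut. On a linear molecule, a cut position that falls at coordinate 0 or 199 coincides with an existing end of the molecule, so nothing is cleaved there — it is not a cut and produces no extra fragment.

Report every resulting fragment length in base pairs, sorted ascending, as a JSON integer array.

Scan for sites:
  PtaIX GGTC/1: at [45, 77, 177, 188] ⇒ [46, 78, 178, 189]
  BxoIV TGTT/2: at [22, 71, 91, 103, 129, 151, 169] ⇒ [24, 73, 93, 105, 131, 153, 171]
  HnxI ATCCA/0: at [4, 83, 98, 139] ⇒ [4, 83, 98, 139]
  AzqIII TCCGCCCC/5: at [49, 120, 161] ⇒ [54, 125, 166]

All cut coordinates (distinct, sorted): [4, 24, 46, 54, 73, 78, 83, 93, 98, 105, 125, 131, 139, 153, 166, 171, 178, 189]

Fragments:
  [0,4): 4 bp
  [4,24): 20 bp
  [24,46): 22 bp
  [46,54): 8 bp
  [54,73): 19 bp
  [73,78): 5 bp
  [78,83): 5 bp
  [83,93): 10 bp
  [93,98): 5 bp
  [98,105): 7 bp
  [105,125): 20 bp
  [125,131): 6 bp
  [131,139): 8 bp
  [139,153): 14 bp
  [153,166): 13 bp
  [166,171): 5 bp
  [171,178): 7 bp
  [178,189): 11 bp
  [189,199): 10 bp

[4,5,5,5,5,6,7,7,8,8,10,10,11,13,14,19,20,20,22]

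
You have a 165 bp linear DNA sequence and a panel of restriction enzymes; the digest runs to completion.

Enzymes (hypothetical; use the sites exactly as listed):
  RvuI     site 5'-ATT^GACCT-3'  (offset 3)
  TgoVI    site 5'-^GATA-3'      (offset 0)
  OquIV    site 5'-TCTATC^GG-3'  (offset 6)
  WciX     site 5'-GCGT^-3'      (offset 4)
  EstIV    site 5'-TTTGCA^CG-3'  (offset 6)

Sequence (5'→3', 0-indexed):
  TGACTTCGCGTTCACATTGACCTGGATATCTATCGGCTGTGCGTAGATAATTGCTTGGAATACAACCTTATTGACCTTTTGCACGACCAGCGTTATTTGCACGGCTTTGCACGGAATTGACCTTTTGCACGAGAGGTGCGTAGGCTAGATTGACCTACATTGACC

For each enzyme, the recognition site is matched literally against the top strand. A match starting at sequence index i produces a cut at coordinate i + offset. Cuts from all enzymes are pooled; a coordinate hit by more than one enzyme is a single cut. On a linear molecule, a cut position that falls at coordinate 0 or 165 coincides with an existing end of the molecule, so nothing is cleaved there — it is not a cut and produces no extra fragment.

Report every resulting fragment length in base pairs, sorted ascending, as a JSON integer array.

[1,6,7,7,8,10,10,10,10,10,11,11,11,12,14,27]

Site scan:
  RvuI ATTGACCT/3: at [15, 69, 115, 148] ⇒ [18, 72, 118, 151]
  TgoVI GATA/0: at [24, 45] ⇒ [24, 45]
  OquIV TCTATCGG/6: at [28] ⇒ [34]
  WciX GCGT/4: at [7, 40, 89, 137] ⇒ [11, 44, 93, 141]
  EstIV TTTGCACG/6: at [77, 95, 105, 123] ⇒ [83, 101, 111, 129]

All cut coordinates (distinct, sorted): [11, 18, 24, 34, 44, 45, 72, 83, 93, 101, 111, 118, 129, 141, 151]

Fragment lengths:
  [0,11): 11 bp
  [11,18): 7 bp
  [18,24): 6 bp
  [24,34): 10 bp
  [34,44): 10 bp
  [44,45): 1 bp
  [45,72): 27 bp
  [72,83): 11 bp
  [83,93): 10 bp
  [93,101): 8 bp
  [101,111): 10 bp
  [111,118): 7 bp
  [118,129): 11 bp
  [129,141): 12 bp
  [141,151): 10 bp
  [151,165): 14 bp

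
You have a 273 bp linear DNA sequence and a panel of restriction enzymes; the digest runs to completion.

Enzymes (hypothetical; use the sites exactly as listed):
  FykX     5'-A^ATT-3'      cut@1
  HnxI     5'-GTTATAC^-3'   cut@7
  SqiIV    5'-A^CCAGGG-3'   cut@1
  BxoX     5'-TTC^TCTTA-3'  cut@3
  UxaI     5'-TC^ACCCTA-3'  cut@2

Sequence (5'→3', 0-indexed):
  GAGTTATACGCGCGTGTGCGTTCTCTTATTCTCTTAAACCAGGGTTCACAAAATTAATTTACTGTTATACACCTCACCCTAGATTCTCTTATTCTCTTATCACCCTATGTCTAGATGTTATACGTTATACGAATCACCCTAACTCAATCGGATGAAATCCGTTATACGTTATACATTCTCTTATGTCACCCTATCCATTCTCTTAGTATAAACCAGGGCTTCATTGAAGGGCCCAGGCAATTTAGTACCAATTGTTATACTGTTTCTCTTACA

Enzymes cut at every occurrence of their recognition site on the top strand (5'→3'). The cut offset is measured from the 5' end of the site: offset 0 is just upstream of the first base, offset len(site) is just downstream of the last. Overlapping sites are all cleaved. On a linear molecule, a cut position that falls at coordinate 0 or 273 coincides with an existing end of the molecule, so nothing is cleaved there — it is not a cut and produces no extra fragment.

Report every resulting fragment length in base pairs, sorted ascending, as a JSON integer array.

[4,4,5,5,6,7,7,7,7,7,8,8,9,9,10,11,11,12,13,14,14,14,22,27,32]

Scan for sites:
  FykX AATT/1: at [51, 55, 238, 249] ⇒ [52, 56, 239, 250]
  HnxI GTTATAC/7: at [2, 63, 116, 123, 160, 167, 253] ⇒ [9, 70, 123, 130, 167, 174, 260]
  SqiIV ACCAGGG/1: at [37, 211] ⇒ [38, 212]
  BxoX TTCTCTTA/3: at [20, 28, 83, 91, 175, 197, 263] ⇒ [23, 31, 86, 94, 178, 200, 266]
  UxaI TCACCCTA/2: at [73, 99, 133, 185] ⇒ [75, 101, 135, 187]

Pooled cuts: [9, 23, 31, 38, 52, 56, 70, 75, 86, 94, 101, 123, 130, 135, 167, 174, 178, 187, 200, 212, 239, 250, 260, 266]

Fragment lengths:
  [0,9): 9 bp
  [9,23): 14 bp
  [23,31): 8 bp
  [31,38): 7 bp
  [38,52): 14 bp
  [52,56): 4 bp
  [56,70): 14 bp
  [70,75): 5 bp
  [75,86): 11 bp
  [86,94): 8 bp
  [94,101): 7 bp
  [101,123): 22 bp
  [123,130): 7 bp
  [130,135): 5 bp
  [135,167): 32 bp
  [167,174): 7 bp
  [174,178): 4 bp
  [178,187): 9 bp
  [187,200): 13 bp
  [200,212): 12 bp
  [212,239): 27 bp
  [239,250): 11 bp
  [250,260): 10 bp
  [260,266): 6 bp
  [266,273): 7 bp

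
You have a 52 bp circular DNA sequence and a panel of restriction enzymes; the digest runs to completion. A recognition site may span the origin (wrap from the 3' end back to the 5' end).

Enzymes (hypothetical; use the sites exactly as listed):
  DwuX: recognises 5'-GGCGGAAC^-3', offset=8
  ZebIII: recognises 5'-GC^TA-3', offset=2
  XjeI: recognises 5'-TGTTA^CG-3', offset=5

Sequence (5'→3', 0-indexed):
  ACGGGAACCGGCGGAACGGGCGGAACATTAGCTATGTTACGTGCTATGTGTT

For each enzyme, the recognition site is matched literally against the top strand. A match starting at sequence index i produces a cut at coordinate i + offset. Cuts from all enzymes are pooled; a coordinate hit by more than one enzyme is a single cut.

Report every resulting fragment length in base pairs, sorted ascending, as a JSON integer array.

[5,6,7,9,9,16]

Site scan:
  DwuX GGCGGAAC/8: at [9, 18] ⇒ [17, 26]
  ZebIII GCTA/2: at [30, 42] ⇒ [32, 44]
  XjeI TGTTACG/5: at [34, 48] ⇒ [1, 39]

All cut coordinates (distinct, sorted): [1, 17, 26, 32, 39, 44]

Fragment lengths:
  1→17: 16 bp
  17→26: 9 bp
  26→32: 6 bp
  32→39: 7 bp
  39→44: 5 bp
  44→1 (wrap): 52-44+1 = 9 bp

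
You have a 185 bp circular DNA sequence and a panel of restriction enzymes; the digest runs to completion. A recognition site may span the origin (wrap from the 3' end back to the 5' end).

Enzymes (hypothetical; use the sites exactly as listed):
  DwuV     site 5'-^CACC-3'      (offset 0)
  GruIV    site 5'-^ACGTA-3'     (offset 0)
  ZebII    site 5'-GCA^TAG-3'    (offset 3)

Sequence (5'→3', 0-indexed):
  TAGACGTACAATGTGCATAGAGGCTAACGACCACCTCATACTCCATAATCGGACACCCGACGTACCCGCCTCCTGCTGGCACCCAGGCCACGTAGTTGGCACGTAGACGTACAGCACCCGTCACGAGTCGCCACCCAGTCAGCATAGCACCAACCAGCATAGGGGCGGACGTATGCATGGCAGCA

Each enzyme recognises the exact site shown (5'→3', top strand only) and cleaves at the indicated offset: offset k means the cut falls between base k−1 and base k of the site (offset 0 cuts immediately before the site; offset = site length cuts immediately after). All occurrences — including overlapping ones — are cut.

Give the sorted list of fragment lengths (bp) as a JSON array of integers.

[3,3,6,6,8,9,10,11,12,13,14,14,17,17,20,22]

Per-enzyme occurrences:
  DwuV (CACC, off=0): starts [31, 53, 79, 114, 131, 147] → cuts [31, 53, 79, 114, 131, 147]
  GruIV (ACGTA, off=0): starts [3, 59, 89, 100, 106, 168] → cuts [3, 59, 89, 100, 106, 168]
  ZebII (GCATAG, off=3): starts [14, 141, 156, 182] → cuts [0, 17, 144, 159]

All cut coordinates (distinct, sorted): [0, 3, 17, 31, 53, 59, 79, 89, 100, 106, 114, 131, 144, 147, 159, 168]

Fragment lengths:
  0→3: 3 bp
  3→17: 14 bp
  17→31: 14 bp
  31→53: 22 bp
  53→59: 6 bp
  59→79: 20 bp
  79→89: 10 bp
  89→100: 11 bp
  100→106: 6 bp
  106→114: 8 bp
  114→131: 17 bp
  131→144: 13 bp
  144→147: 3 bp
  147→159: 12 bp
  159→168: 9 bp
  168→0 (wrap): 185-168+0 = 17 bp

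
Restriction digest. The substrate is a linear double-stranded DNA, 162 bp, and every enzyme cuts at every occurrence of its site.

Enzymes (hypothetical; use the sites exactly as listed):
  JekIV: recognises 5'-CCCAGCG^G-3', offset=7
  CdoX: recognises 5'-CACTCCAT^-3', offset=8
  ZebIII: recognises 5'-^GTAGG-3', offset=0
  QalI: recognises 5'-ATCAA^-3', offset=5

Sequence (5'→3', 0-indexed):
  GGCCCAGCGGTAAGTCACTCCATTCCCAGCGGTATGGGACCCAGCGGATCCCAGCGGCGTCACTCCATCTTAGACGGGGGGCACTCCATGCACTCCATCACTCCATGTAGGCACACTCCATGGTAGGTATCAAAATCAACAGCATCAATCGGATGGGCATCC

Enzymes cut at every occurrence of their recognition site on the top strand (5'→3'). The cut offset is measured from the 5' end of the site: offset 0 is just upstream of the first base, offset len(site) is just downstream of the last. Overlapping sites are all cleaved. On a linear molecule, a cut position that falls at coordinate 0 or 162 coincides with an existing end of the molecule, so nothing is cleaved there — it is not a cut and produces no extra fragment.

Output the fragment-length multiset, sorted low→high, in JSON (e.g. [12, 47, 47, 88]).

[1,6,8,8,9,9,9,10,11,12,14,14,15,15,21]

Site scan:
  JekIV (CCCAGCGG, off=7): starts [2, 24, 39, 49] → cuts [9, 31, 46, 56]
  CdoX (CACTCCAT, off=8): starts [15, 60, 81, 90, 98, 113] → cuts [23, 68, 89, 98, 106, 121]
  ZebIII (GTAGG, off=0): starts [106, 122] → cuts [106, 122]
  QalI (ATCAA, off=5): starts [128, 134, 143] → cuts [133, 139, 148]

All cut coordinates (distinct, sorted): [9, 23, 31, 46, 56, 68, 89, 98, 106, 121, 122, 133, 139, 148]

Fragment lengths:
  [0,9): 9 bp
  [9,23): 14 bp
  [23,31): 8 bp
  [31,46): 15 bp
  [46,56): 10 bp
  [56,68): 12 bp
  [68,89): 21 bp
  [89,98): 9 bp
  [98,106): 8 bp
  [106,121): 15 bp
  [121,122): 1 bp
  [122,133): 11 bp
  [133,139): 6 bp
  [139,148): 9 bp
  [148,162): 14 bp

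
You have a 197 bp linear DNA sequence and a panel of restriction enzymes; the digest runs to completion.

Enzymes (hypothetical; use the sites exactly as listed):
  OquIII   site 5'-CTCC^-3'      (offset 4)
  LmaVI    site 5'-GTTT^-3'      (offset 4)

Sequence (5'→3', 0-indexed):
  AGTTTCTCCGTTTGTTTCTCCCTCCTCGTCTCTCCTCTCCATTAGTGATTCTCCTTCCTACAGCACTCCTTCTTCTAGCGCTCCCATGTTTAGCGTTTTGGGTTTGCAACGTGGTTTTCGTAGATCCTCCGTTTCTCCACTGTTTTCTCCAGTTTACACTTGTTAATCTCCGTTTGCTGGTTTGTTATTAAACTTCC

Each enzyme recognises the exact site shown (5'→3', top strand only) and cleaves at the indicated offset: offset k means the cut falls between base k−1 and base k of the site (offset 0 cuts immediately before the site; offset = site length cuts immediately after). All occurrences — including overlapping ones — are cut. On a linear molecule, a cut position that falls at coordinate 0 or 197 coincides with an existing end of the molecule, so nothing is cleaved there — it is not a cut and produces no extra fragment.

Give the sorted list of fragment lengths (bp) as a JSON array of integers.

[4,4,4,4,4,4,4,4,5,5,5,5,7,7,7,7,8,10,12,13,14,14,15,15,16]

Per-enzyme occurrences:
  OquIII CTCC/4: at [5, 17, 21, 31, 36, 50, 65, 80, 126, 134, 146, 167] ⇒ [9, 21, 25, 35, 40, 54, 69, 84, 130, 138, 150, 171]
  LmaVI GTTT/4: at [1, 9, 13, 87, 94, 101, 113, 130, 141, 151, 171, 179] ⇒ [5, 13, 17, 91, 98, 105, 117, 134, 145, 155, 175, 183]

All cut coordinates (distinct, sorted): [5, 9, 13, 17, 21, 25, 35, 40, 54, 69, 84, 91, 98, 105, 117, 130, 134, 138, 145, 150, 155, 171, 175, 183]

Fragment lengths:
  [0,5): 5 bp
  [5,9): 4 bp
  [9,13): 4 bp
  [13,17): 4 bp
  [17,21): 4 bp
  [21,25): 4 bp
  [25,35): 10 bp
  [35,40): 5 bp
  [40,54): 14 bp
  [54,69): 15 bp
  [69,84): 15 bp
  [84,91): 7 bp
  [91,98): 7 bp
  [98,105): 7 bp
  [105,117): 12 bp
  [117,130): 13 bp
  [130,134): 4 bp
  [134,138): 4 bp
  [138,145): 7 bp
  [145,150): 5 bp
  [150,155): 5 bp
  [155,171): 16 bp
  [171,175): 4 bp
  [175,183): 8 bp
  [183,197): 14 bp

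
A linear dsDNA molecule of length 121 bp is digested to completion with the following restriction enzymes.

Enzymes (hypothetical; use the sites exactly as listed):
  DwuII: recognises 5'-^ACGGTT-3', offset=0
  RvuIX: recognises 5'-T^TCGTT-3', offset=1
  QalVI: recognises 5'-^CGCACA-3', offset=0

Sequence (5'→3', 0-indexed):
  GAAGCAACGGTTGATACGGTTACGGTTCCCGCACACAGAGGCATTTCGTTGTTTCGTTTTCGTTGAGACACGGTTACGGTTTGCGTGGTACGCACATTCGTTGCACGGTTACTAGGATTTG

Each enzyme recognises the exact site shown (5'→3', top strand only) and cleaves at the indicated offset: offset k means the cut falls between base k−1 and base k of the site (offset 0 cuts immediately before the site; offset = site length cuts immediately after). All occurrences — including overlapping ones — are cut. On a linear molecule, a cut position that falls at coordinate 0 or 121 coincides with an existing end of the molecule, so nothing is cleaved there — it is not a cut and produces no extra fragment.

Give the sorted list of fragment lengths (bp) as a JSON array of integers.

Scan for sites:
  DwuII ACGGTT/0: at [6, 15, 21, 69, 75, 104] ⇒ [6, 15, 21, 69, 75, 104]
  RvuIX TTCGTT/1: at [44, 52, 58, 96] ⇒ [45, 53, 59, 97]
  QalVI CGCACA/0: at [29, 90] ⇒ [29, 90]

All cut coordinates (distinct, sorted): [6, 15, 21, 29, 45, 53, 59, 69, 75, 90, 97, 104]

Fragments:
  [0,6): 6 bp
  [6,15): 9 bp
  [15,21): 6 bp
  [21,29): 8 bp
  [29,45): 16 bp
  [45,53): 8 bp
  [53,59): 6 bp
  [59,69): 10 bp
  [69,75): 6 bp
  [75,90): 15 bp
  [90,97): 7 bp
  [97,104): 7 bp
  [104,121): 17 bp

[6,6,6,6,7,7,8,8,9,10,15,16,17]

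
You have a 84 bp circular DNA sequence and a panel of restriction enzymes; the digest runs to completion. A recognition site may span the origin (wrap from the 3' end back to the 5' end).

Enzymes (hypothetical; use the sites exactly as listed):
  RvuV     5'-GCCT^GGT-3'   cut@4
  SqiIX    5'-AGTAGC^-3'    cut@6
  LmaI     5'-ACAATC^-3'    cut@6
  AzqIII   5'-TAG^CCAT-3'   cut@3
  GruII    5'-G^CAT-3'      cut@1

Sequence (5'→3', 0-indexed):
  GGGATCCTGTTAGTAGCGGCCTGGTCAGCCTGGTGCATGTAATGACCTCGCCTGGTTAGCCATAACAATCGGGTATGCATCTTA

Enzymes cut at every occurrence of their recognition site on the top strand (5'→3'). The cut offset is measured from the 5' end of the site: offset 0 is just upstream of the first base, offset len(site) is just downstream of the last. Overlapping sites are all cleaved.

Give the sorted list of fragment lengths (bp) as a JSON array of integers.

[4,5,6,7,9,11,18,24]

Per-enzyme occurrences:
  RvuV GCCTGGT/4: at [18, 27, 49] ⇒ [22, 31, 53]
  SqiIX AGTAGC/6: at [11] ⇒ [17]
  LmaI ACAATC/6: at [64] ⇒ [70]
  AzqIII TAGCCAT/3: at [56] ⇒ [59]
  GruII GCAT/1: at [34, 76] ⇒ [35, 77]

Pooled cuts: [17, 22, 31, 35, 53, 59, 70, 77]

Fragments:
  17→22: 5 bp
  22→31: 9 bp
  31→35: 4 bp
  35→53: 18 bp
  53→59: 6 bp
  59→70: 11 bp
  70→77: 7 bp
  77→17 (wrap): 84-77+17 = 24 bp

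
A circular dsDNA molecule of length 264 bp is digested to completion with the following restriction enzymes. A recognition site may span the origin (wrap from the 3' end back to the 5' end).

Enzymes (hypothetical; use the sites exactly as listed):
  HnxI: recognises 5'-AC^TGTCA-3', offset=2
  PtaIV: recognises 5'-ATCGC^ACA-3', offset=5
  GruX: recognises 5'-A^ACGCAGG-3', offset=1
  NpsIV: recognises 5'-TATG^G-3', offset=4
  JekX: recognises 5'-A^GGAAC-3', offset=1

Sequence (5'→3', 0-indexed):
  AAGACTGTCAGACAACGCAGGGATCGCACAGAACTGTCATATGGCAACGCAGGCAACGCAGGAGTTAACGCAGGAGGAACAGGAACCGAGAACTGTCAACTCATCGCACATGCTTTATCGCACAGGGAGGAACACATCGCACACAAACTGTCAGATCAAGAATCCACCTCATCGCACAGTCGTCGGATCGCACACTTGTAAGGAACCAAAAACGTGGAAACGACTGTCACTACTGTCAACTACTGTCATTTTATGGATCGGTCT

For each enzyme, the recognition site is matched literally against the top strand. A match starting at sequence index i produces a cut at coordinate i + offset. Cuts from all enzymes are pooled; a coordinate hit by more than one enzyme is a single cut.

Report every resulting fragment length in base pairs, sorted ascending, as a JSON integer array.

Scan for sites:
  HnxI (ACTGTCA, off=2): starts [3, 32, 91, 146, 222, 231, 241] → cuts [5, 34, 93, 148, 224, 233, 243]
  PtaIV (ATCGCACA, off=5): starts [22, 102, 116, 135, 170, 186] → cuts [27, 107, 121, 140, 175, 191]
  GruX (AACGCAGG, off=1): starts [13, 45, 54, 66] → cuts [14, 46, 55, 67]
  NpsIV (TATGG, off=4): starts [39, 251] → cuts [43, 255]
  JekX (AGGAAC, off=1): starts [74, 80, 127, 200] → cuts [75, 81, 128, 201]

Pooled cuts: [5, 14, 27, 34, 43, 46, 55, 67, 75, 81, 93, 107, 121, 128, 140, 148, 175, 191, 201, 224, 233, 243, 255]

Fragments:
  5→14: 9 bp
  14→27: 13 bp
  27→34: 7 bp
  34→43: 9 bp
  43→46: 3 bp
  46→55: 9 bp
  55→67: 12 bp
  67→75: 8 bp
  75→81: 6 bp
  81→93: 12 bp
  93→107: 14 bp
  107→121: 14 bp
  121→128: 7 bp
  128→140: 12 bp
  140→148: 8 bp
  148→175: 27 bp
  175→191: 16 bp
  191→201: 10 bp
  201→224: 23 bp
  224→233: 9 bp
  233→243: 10 bp
  243→255: 12 bp
  255→5 (wrap): 264-255+5 = 14 bp

[3,6,7,7,8,8,9,9,9,9,10,10,12,12,12,12,13,14,14,14,16,23,27]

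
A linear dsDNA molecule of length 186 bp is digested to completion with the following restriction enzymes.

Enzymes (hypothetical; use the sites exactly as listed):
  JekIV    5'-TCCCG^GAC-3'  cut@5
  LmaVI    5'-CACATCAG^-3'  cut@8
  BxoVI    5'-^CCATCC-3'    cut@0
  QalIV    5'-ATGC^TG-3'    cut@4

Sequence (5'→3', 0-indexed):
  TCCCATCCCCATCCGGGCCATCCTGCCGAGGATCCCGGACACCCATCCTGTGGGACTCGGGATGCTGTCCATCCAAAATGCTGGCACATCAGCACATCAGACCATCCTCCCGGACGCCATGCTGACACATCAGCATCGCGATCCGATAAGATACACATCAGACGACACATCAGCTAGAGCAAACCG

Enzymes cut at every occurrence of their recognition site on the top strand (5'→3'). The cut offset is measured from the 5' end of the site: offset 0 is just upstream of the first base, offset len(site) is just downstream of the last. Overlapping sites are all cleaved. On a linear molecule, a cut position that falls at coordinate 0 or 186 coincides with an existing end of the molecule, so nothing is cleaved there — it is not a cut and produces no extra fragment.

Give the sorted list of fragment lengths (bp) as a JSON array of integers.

Per-enzyme occurrences:
  JekIV TCCCGGAC/5: at [32, 107] ⇒ [37, 112]
  LmaVI CACATCAG/8: at [84, 92, 125, 153, 165] ⇒ [92, 100, 133, 161, 173]
  BxoVI CCATCC/0: at [2, 8, 17, 42, 68, 101] ⇒ [2, 8, 17, 42, 68, 101]
  QalIV ATGCTG/4: at [61, 77, 118] ⇒ [65, 81, 122]

Pooled cuts: [2, 8, 17, 37, 42, 65, 68, 81, 92, 100, 101, 112, 122, 133, 161, 173]

Fragments:
  [0,2): 2 bp
  [2,8): 6 bp
  [8,17): 9 bp
  [17,37): 20 bp
  [37,42): 5 bp
  [42,65): 23 bp
  [65,68): 3 bp
  [68,81): 13 bp
  [81,92): 11 bp
  [92,100): 8 bp
  [100,101): 1 bp
  [101,112): 11 bp
  [112,122): 10 bp
  [122,133): 11 bp
  [133,161): 28 bp
  [161,173): 12 bp
  [173,186): 13 bp

[1,2,3,5,6,8,9,10,11,11,11,12,13,13,20,23,28]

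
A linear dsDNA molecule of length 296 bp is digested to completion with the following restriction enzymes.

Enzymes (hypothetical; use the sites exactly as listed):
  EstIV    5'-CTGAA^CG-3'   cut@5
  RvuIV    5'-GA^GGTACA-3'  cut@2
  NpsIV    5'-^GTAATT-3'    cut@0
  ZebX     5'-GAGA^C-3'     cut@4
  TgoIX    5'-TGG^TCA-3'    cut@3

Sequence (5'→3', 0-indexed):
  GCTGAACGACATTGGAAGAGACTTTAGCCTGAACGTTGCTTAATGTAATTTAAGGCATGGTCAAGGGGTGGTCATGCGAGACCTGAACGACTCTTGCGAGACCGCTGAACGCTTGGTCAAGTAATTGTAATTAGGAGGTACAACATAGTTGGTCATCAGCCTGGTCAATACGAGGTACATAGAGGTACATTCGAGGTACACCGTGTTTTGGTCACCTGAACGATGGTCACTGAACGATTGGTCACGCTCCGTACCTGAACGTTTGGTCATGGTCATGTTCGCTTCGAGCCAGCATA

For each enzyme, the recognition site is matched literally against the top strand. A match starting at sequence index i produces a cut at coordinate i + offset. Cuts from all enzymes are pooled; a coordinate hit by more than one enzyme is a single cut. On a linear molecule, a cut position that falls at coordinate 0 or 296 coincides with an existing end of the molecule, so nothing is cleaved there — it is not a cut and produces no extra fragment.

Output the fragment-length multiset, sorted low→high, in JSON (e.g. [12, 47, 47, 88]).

[4,6,6,6,6,6,7,7,7,8,8,9,9,10,10,10,11,11,11,12,12,14,15,16,16,17,18,24]

Site scan:
  EstIV CTGAACG/5: at [1, 28, 82, 104, 215, 229, 254] ⇒ [6, 33, 87, 109, 220, 234, 259]
  RvuIV GAGGTACA/2: at [134, 171, 181, 192] ⇒ [136, 173, 183, 194]
  NpsIV GTAATT/0: at [44, 120, 126] ⇒ [44, 120, 126]
  ZebX GAGAC/4: at [17, 77, 97] ⇒ [21, 81, 101]
  TgoIX TGGTCA/3: at [57, 68, 113, 149, 161, 208, 223, 238, 263, 269] ⇒ [60, 71, 116, 152, 164, 211, 226, 241, 266, 272]

Pooled cuts: [6, 21, 33, 44, 60, 71, 81, 87, 101, 109, 116, 120, 126, 136, 152, 164, 173, 183, 194, 211, 220, 226, 234, 241, 259, 266, 272]

Fragments:
  [0,6): 6 bp
  [6,21): 15 bp
  [21,33): 12 bp
  [33,44): 11 bp
  [44,60): 16 bp
  [60,71): 11 bp
  [71,81): 10 bp
  [81,87): 6 bp
  [87,101): 14 bp
  [101,109): 8 bp
  [109,116): 7 bp
  [116,120): 4 bp
  [120,126): 6 bp
  [126,136): 10 bp
  [136,152): 16 bp
  [152,164): 12 bp
  [164,173): 9 bp
  [173,183): 10 bp
  [183,194): 11 bp
  [194,211): 17 bp
  [211,220): 9 bp
  [220,226): 6 bp
  [226,234): 8 bp
  [234,241): 7 bp
  [241,259): 18 bp
  [259,266): 7 bp
  [266,272): 6 bp
  [272,296): 24 bp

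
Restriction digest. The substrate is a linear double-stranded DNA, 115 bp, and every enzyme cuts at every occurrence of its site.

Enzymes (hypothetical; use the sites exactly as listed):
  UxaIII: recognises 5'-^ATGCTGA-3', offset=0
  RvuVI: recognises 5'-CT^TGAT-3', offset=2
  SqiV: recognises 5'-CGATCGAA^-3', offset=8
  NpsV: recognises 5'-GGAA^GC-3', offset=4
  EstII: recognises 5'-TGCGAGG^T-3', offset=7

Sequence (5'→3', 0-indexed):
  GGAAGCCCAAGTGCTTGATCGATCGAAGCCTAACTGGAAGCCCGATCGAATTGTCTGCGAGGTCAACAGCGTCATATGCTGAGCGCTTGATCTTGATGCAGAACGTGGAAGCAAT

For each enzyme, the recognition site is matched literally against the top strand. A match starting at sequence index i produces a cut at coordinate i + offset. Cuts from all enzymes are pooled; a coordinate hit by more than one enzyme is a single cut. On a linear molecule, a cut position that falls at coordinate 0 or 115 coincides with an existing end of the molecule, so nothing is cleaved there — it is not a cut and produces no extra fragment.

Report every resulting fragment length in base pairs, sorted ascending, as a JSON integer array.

[4,5,6,11,11,12,12,12,12,13,17]

Scan for sites:
  UxaIII (ATGCTGA, off=0): starts [75] → cuts [75]
  RvuVI (CTTGAT, off=2): starts [13, 85, 91] → cuts [15, 87, 93]
  SqiV (CGATCGAA, off=8): starts [19, 42] → cuts [27, 50]
  NpsV (GGAAGC, off=4): starts [0, 35, 106] → cuts [4, 39, 110]
  EstII (TGCGAGGT, off=7): starts [55] → cuts [62]

All cut coordinates (distinct, sorted): [4, 15, 27, 39, 50, 62, 75, 87, 93, 110]

Fragment lengths:
  [0,4): 4 bp
  [4,15): 11 bp
  [15,27): 12 bp
  [27,39): 12 bp
  [39,50): 11 bp
  [50,62): 12 bp
  [62,75): 13 bp
  [75,87): 12 bp
  [87,93): 6 bp
  [93,110): 17 bp
  [110,115): 5 bp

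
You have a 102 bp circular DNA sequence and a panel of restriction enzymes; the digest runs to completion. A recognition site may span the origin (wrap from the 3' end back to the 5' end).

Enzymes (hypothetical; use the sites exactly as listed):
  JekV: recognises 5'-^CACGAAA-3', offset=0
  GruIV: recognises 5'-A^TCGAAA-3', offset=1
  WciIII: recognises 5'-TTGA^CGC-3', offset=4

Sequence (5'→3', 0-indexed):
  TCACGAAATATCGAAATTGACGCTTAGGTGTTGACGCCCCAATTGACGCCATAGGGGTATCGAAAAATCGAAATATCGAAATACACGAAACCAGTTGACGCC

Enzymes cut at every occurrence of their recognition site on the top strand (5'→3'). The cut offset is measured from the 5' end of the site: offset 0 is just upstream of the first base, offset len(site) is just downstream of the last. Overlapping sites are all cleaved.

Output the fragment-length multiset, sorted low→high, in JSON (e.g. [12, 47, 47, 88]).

Site scan:
  JekV (CACGAAA, off=0): starts [1, 83] → cuts [1, 83]
  GruIV (ATCGAAA, off=1): starts [9, 58, 66, 74] → cuts [10, 59, 67, 75]
  WciIII (TTGACGC, off=4): starts [16, 30, 42, 94] → cuts [20, 34, 46, 98]

Pooled cuts: [1, 10, 20, 34, 46, 59, 67, 75, 83, 98]

Fragments:
  1→10: 9 bp
  10→20: 10 bp
  20→34: 14 bp
  34→46: 12 bp
  46→59: 13 bp
  59→67: 8 bp
  67→75: 8 bp
  75→83: 8 bp
  83→98: 15 bp
  98→1 (wrap): 102-98+1 = 5 bp

[5,8,8,8,9,10,12,13,14,15]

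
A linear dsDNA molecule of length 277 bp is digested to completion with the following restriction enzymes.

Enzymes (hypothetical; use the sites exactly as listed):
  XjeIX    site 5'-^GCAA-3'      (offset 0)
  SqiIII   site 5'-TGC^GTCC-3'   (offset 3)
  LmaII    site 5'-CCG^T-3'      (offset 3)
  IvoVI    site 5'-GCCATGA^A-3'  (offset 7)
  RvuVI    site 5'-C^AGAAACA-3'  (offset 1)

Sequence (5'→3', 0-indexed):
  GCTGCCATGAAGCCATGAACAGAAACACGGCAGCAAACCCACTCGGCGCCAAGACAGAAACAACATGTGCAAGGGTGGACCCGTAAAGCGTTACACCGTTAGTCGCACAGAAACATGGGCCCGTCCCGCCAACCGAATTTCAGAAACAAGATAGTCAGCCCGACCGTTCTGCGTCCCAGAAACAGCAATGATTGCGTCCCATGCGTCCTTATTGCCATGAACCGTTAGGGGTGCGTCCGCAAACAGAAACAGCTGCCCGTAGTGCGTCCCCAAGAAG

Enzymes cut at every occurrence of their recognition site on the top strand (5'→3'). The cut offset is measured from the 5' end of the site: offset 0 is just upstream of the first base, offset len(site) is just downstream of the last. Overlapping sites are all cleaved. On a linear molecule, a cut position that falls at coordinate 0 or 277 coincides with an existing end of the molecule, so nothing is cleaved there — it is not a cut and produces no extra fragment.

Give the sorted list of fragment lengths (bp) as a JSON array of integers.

[2,4,4,5,6,6,6,7,8,9,10,10,10,11,12,12,13,15,15,15,15,16,18,23,25]

Per-enzyme occurrences:
  XjeIX GCAA/0: at [32, 68, 184, 238] ⇒ [32, 68, 184, 238]
  SqiIII TGCGTCC/3: at [169, 192, 201, 231, 262] ⇒ [172, 195, 204, 234, 265]
  LmaII CCGT/3: at [80, 95, 120, 163, 221, 256] ⇒ [83, 98, 123, 166, 224, 259]
  IvoVI GCCATGAA/7: at [3, 11, 213] ⇒ [10, 18, 220]
  RvuVI CAGAAACA/1: at [19, 54, 107, 140, 176, 243] ⇒ [20, 55, 108, 141, 177, 244]

Pooled cuts: [10, 18, 20, 32, 55, 68, 83, 98, 108, 123, 141, 166, 172, 177, 184, 195, 204, 220, 224, 234, 238, 244, 259, 265]

Fragment lengths:
  [0,10): 10 bp
  [10,18): 8 bp
  [18,20): 2 bp
  [20,32): 12 bp
  [32,55): 23 bp
  [55,68): 13 bp
  [68,83): 15 bp
  [83,98): 15 bp
  [98,108): 10 bp
  [108,123): 15 bp
  [123,141): 18 bp
  [141,166): 25 bp
  [166,172): 6 bp
  [172,177): 5 bp
  [177,184): 7 bp
  [184,195): 11 bp
  [195,204): 9 bp
  [204,220): 16 bp
  [220,224): 4 bp
  [224,234): 10 bp
  [234,238): 4 bp
  [238,244): 6 bp
  [244,259): 15 bp
  [259,265): 6 bp
  [265,277): 12 bp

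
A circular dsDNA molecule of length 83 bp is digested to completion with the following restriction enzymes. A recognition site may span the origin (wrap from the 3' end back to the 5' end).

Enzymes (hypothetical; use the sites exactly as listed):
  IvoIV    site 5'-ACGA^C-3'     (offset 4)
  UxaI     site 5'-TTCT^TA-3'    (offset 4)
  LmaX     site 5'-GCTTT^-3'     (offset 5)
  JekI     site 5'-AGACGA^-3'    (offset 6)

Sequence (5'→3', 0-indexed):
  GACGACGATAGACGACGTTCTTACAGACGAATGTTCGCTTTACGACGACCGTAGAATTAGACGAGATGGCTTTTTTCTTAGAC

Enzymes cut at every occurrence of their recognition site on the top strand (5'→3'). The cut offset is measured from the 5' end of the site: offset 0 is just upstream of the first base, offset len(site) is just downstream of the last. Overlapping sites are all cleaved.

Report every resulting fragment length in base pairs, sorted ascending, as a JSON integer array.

Site scan:
  IvoIV (ACGAC, off=4): starts [1, 11, 41, 44, 81] → cuts [2, 5, 15, 45, 48]
  UxaI (TTCTTA, off=4): starts [17, 74] → cuts [21, 78]
  LmaX (GCTTT, off=5): starts [36, 68] → cuts [41, 73]
  JekI (AGACGA, off=6): starts [9, 24, 58, 79] → cuts [2, 15, 30, 64]

Pooled cuts: [2, 5, 15, 21, 30, 41, 45, 48, 64, 73, 78]

Fragment lengths:
  2→5: 3 bp
  5→15: 10 bp
  15→21: 6 bp
  21→30: 9 bp
  30→41: 11 bp
  41→45: 4 bp
  45→48: 3 bp
  48→64: 16 bp
  64→73: 9 bp
  73→78: 5 bp
  78→2 (wrap): 83-78+2 = 7 bp

[3,3,4,5,6,7,9,9,10,11,16]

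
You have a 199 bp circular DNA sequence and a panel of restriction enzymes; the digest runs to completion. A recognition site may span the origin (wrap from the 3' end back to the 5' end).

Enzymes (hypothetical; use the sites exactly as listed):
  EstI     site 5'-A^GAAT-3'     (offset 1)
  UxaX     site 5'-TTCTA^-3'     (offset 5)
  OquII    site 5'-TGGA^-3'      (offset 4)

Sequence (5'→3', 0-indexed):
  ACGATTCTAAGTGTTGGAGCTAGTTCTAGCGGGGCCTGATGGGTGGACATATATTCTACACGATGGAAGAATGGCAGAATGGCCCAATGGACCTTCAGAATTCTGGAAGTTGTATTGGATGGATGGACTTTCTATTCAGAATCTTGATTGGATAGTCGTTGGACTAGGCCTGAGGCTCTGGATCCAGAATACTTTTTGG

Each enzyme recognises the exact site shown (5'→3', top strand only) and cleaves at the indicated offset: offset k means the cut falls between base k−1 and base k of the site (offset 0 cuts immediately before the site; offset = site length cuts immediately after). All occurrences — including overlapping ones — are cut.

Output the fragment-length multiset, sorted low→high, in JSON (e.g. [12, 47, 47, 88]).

Scan for sites:
  EstI AGAAT/1: at [67, 75, 96, 137, 185] ⇒ [68, 76, 97, 138, 186]
  UxaX TTCTA/5: at [4, 23, 53, 129] ⇒ [9, 28, 58, 134]
  OquII TGGA/4: at [14, 43, 63, 87, 103, 115, 119, 123, 148, 159, 178, 196] ⇒ [1, 18, 47, 67, 91, 107, 119, 123, 127, 152, 163, 182]

All cut coordinates (distinct, sorted): [1, 9, 18, 28, 47, 58, 67, 68, 76, 91, 97, 107, 119, 123, 127, 134, 138, 152, 163, 182, 186]

Fragment lengths:
  1→9: 8 bp
  9→18: 9 bp
  18→28: 10 bp
  28→47: 19 bp
  47→58: 11 bp
  58→67: 9 bp
  67→68: 1 bp
  68→76: 8 bp
  76→91: 15 bp
  91→97: 6 bp
  97→107: 10 bp
  107→119: 12 bp
  119→123: 4 bp
  123→127: 4 bp
  127→134: 7 bp
  134→138: 4 bp
  138→152: 14 bp
  152→163: 11 bp
  163→182: 19 bp
  182→186: 4 bp
  186→1 (wrap): 199-186+1 = 14 bp

[1,4,4,4,4,6,7,8,8,9,9,10,10,11,11,12,14,14,15,19,19]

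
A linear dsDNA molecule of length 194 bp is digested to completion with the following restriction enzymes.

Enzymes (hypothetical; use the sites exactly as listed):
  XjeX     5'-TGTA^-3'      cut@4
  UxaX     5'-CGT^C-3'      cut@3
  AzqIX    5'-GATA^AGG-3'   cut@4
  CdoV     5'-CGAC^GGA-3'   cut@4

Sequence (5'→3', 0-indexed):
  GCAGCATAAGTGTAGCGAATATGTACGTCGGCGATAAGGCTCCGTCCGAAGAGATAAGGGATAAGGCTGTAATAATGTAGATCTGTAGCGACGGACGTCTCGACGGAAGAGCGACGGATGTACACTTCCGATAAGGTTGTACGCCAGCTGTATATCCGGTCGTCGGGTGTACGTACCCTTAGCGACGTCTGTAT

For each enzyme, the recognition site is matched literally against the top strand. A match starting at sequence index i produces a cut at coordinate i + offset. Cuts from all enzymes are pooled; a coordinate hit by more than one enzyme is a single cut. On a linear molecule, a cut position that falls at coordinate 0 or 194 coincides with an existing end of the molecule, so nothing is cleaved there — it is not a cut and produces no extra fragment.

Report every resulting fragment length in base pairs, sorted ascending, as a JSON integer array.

Scan for sites:
  XjeX (TGTA, off=4): starts [10, 21, 67, 75, 83, 118, 137, 148, 167, 189] → cuts [14, 25, 71, 79, 87, 122, 141, 152, 171, 193]
  UxaX (CGTC, off=3): starts [25, 42, 95, 160, 185] → cuts [28, 45, 98, 163, 188]
  AzqIX (GATAAGG, off=4): starts [32, 52, 59, 129] → cuts [36, 56, 63, 133]
  CdoV (CGACGGA, off=4): starts [88, 100, 111] → cuts [92, 104, 115]

Pooled cuts: [14, 25, 28, 36, 45, 56, 63, 71, 79, 87, 92, 98, 104, 115, 122, 133, 141, 152, 163, 171, 188, 193]

Fragments:
  [0,14): 14 bp
  [14,25): 11 bp
  [25,28): 3 bp
  [28,36): 8 bp
  [36,45): 9 bp
  [45,56): 11 bp
  [56,63): 7 bp
  [63,71): 8 bp
  [71,79): 8 bp
  [79,87): 8 bp
  [87,92): 5 bp
  [92,98): 6 bp
  [98,104): 6 bp
  [104,115): 11 bp
  [115,122): 7 bp
  [122,133): 11 bp
  [133,141): 8 bp
  [141,152): 11 bp
  [152,163): 11 bp
  [163,171): 8 bp
  [171,188): 17 bp
  [188,193): 5 bp
  [193,194): 1 bp

[1,3,5,5,6,6,7,7,8,8,8,8,8,8,9,11,11,11,11,11,11,14,17]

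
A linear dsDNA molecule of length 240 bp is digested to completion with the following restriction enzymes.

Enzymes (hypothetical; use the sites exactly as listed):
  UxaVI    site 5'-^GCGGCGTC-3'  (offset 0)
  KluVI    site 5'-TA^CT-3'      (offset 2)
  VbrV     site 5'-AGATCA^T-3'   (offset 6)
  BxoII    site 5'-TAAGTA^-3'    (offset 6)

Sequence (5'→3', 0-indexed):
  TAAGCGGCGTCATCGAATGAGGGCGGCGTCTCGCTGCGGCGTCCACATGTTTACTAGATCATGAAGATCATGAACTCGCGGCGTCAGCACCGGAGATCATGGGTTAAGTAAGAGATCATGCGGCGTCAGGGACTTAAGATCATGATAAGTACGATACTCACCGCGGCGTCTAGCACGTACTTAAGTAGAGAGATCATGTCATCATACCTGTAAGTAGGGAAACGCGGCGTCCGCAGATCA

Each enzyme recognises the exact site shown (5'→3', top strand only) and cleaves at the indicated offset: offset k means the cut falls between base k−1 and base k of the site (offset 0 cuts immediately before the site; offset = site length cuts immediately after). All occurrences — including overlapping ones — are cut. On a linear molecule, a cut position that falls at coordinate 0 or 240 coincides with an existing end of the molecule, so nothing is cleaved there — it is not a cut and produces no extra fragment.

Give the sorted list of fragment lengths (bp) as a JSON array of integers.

[1,3,5,6,7,7,8,8,8,9,9,9,11,13,17,17,18,19,20,22,23]

Per-enzyme occurrences:
  UxaVI GCGGCGTC/0: at [3, 22, 35, 77, 119, 162, 223] ⇒ [3, 22, 35, 77, 119, 162, 223]
  KluVI TACT/2: at [51, 154, 177] ⇒ [53, 156, 179]
  VbrV AGATCAT/6: at [55, 64, 93, 112, 136, 190] ⇒ [61, 70, 99, 118, 142, 196]
  BxoII TAAGTA/6: at [104, 145, 181, 210] ⇒ [110, 151, 187, 216]

Pooled cuts: [3, 22, 35, 53, 61, 70, 77, 99, 110, 118, 119, 142, 151, 156, 162, 179, 187, 196, 216, 223]

Fragments:
  [0,3): 3 bp
  [3,22): 19 bp
  [22,35): 13 bp
  [35,53): 18 bp
  [53,61): 8 bp
  [61,70): 9 bp
  [70,77): 7 bp
  [77,99): 22 bp
  [99,110): 11 bp
  [110,118): 8 bp
  [118,119): 1 bp
  [119,142): 23 bp
  [142,151): 9 bp
  [151,156): 5 bp
  [156,162): 6 bp
  [162,179): 17 bp
  [179,187): 8 bp
  [187,196): 9 bp
  [196,216): 20 bp
  [216,223): 7 bp
  [223,240): 17 bp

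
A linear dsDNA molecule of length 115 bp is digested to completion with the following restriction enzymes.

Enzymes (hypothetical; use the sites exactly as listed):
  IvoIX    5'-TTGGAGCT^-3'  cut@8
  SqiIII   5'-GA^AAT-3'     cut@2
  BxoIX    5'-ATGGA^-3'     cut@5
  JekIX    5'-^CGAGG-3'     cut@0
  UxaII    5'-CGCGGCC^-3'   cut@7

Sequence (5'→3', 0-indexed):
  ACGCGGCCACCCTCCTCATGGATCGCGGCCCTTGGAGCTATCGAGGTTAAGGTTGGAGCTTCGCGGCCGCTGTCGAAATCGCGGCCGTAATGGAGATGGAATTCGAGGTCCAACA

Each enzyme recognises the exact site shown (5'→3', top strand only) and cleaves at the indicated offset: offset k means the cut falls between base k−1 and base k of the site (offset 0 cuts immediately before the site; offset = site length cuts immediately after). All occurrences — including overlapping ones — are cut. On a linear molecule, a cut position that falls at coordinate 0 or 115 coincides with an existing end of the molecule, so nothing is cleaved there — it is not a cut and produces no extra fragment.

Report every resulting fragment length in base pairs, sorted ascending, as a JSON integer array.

Site scan:
  IvoIX (TTGGAGCT, off=8): starts [31, 52] → cuts [39, 60]
  SqiIII (GAAAT, off=2): starts [74] → cuts [76]
  BxoIX (ATGGA, off=5): starts [17, 89, 95] → cuts [22, 94, 100]
  JekIX (CGAGG, off=0): starts [41, 103] → cuts [41, 103]
  UxaII (CGCGGCC, off=7): starts [1, 23, 61, 79] → cuts [8, 30, 68, 86]

Pooled cuts: [8, 22, 30, 39, 41, 60, 68, 76, 86, 94, 100, 103]

Fragments:
  [0,8): 8 bp
  [8,22): 14 bp
  [22,30): 8 bp
  [30,39): 9 bp
  [39,41): 2 bp
  [41,60): 19 bp
  [60,68): 8 bp
  [68,76): 8 bp
  [76,86): 10 bp
  [86,94): 8 bp
  [94,100): 6 bp
  [100,103): 3 bp
  [103,115): 12 bp

[2,3,6,8,8,8,8,8,9,10,12,14,19]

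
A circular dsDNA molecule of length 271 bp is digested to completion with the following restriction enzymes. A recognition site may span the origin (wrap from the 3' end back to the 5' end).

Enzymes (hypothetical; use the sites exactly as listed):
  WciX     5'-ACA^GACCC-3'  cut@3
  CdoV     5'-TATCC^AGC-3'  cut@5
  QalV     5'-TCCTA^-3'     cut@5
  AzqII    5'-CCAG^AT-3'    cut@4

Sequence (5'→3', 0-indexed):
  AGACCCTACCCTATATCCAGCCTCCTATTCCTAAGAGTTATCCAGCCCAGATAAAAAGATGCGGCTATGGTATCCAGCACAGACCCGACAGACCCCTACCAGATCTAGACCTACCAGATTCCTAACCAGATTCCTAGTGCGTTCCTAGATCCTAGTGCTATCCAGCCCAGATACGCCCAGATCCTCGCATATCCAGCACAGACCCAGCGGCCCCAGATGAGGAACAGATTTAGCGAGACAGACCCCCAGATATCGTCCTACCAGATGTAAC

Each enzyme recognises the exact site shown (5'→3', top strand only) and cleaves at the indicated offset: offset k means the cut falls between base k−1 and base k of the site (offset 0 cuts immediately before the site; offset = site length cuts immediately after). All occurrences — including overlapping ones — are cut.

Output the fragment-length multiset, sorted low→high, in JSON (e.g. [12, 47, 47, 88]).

Site scan:
  WciX ACAGACCC/3: at [78, 87, 197, 237, 269] ⇒ [1, 81, 90, 200, 240]
  CdoV TATCCAGC/5: at [13, 38, 70, 158, 189] ⇒ [18, 43, 75, 163, 194]
  QalV TCCTA/5: at [22, 28, 119, 131, 142, 149, 255] ⇒ [27, 33, 124, 136, 147, 154, 260]
  AzqII CCAGAT/4: at [46, 98, 113, 125, 166, 176, 212, 245, 260] ⇒ [50, 102, 117, 129, 170, 180, 216, 249, 264]

All cut coordinates (distinct, sorted): [1, 18, 27, 33, 43, 50, 75, 81, 90, 102, 117, 124, 129, 136, 147, 154, 163, 170, 180, 194, 200, 216, 240, 249, 260, 264]

Fragments:
  1→18: 17 bp
  18→27: 9 bp
  27→33: 6 bp
  33→43: 10 bp
  43→50: 7 bp
  50→75: 25 bp
  75→81: 6 bp
  81→90: 9 bp
  90→102: 12 bp
  102→117: 15 bp
  117→124: 7 bp
  124→129: 5 bp
  129→136: 7 bp
  136→147: 11 bp
  147→154: 7 bp
  154→163: 9 bp
  163→170: 7 bp
  170→180: 10 bp
  180→194: 14 bp
  194→200: 6 bp
  200→216: 16 bp
  216→240: 24 bp
  240→249: 9 bp
  249→260: 11 bp
  260→264: 4 bp
  264→1 (wrap): 271-264+1 = 8 bp

[4,5,6,6,6,7,7,7,7,7,8,9,9,9,9,10,10,11,11,12,14,15,16,17,24,25]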